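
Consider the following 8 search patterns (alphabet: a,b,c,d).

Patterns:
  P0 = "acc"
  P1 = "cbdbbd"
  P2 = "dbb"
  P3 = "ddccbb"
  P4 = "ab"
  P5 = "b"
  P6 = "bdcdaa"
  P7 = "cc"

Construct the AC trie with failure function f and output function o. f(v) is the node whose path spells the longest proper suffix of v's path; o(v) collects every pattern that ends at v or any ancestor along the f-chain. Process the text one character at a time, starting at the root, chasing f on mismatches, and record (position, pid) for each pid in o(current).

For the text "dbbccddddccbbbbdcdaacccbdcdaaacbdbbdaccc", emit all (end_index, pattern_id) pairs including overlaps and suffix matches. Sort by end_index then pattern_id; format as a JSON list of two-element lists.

Construct AC machine:
Trie nodes:
  0='ε' goto a→1 b→19 c→4 d→10
  1='a' goto b→18 c→2
  2='ac' goto c→3
  3='acc' goto ·  [P0 ends]
  4='c' goto b→5 c→25
  5='cb' goto d→6
  6='cbd' goto b→7
  7='cbdb' goto b→8
  8='cbdbb' goto d→9
  9='cbdbbd' goto ·  [P1 ends]
  10='d' goto b→11 d→13
  11='db' goto b→12
  12='dbb' goto ·  [P2 ends]
  13='dd' goto c→14
  14='ddc' goto c→15
  15='ddcc' goto b→16
  16='ddccb' goto b→17
  17='ddccbb' goto ·  [P3 ends]
  18='ab' goto ·  [P4 ends]
  19='b' goto d→20  [P5 ends]
  20='bd' goto c→21
  21='bdc' goto d→22
  22='bdcd' goto a→23
  23='bdcda' goto a→24
  24='bdcdaa' goto ·  [P6 ends]
  25='cc' goto ·  [P7 ends]

Failure links (BFS by depth):
  fail(1) 'a': from fail(0)=0 chase 'a': 0 ⇒ 0;  out=∅∪out(0)=∅
  fail(4) 'c': from fail(0)=0 chase 'c': 0 ⇒ 0;  out=∅∪out(0)=∅
  fail(10) 'd': from fail(0)=0 chase 'd': 0 ⇒ 0;  out=∅∪out(0)=∅
  fail(19) 'b': from fail(0)=0 chase 'b': 0 ⇒ 0;  out={5}∪out(0)={5}
  fail(2) 'ac': from fail(1)=0 chase 'c': 0 ⇒ 4;  out=∅∪out(4)=∅
  fail(5) 'cb': from fail(4)=0 chase 'b': 0 ⇒ 19;  out=∅∪out(19)={5}
  fail(11) 'db': from fail(10)=0 chase 'b': 0 ⇒ 19;  out=∅∪out(19)={5}
  fail(13) 'dd': from fail(10)=0 chase 'd': 0 ⇒ 10;  out=∅∪out(10)=∅
  fail(18) 'ab': from fail(1)=0 chase 'b': 0 ⇒ 19;  out={4}∪out(19)={4,5}
  fail(20) 'bd': from fail(19)=0 chase 'd': 0 ⇒ 10;  out=∅∪out(10)=∅
  fail(25) 'cc': from fail(4)=0 chase 'c': 0 ⇒ 4;  out={7}∪out(4)={7}
  fail(3) 'acc': from fail(2)=4 chase 'c': 4 ⇒ 25;  out={0}∪out(25)={0,7}
  fail(6) 'cbd': from fail(5)=19 chase 'd': 19 ⇒ 20;  out=∅∪out(20)=∅
  fail(12) 'dbb': from fail(11)=19 chase 'b': 19→0 ⇒ 19;  out={2}∪out(19)={2,5}
  fail(14) 'ddc': from fail(13)=10 chase 'c': 10→0 ⇒ 4;  out=∅∪out(4)=∅
  fail(21) 'bdc': from fail(20)=10 chase 'c': 10→0 ⇒ 4;  out=∅∪out(4)=∅
  fail(7) 'cbdb': from fail(6)=20 chase 'b': 20→10 ⇒ 11;  out=∅∪out(11)={5}
  fail(15) 'ddcc': from fail(14)=4 chase 'c': 4 ⇒ 25;  out=∅∪out(25)={7}
  fail(22) 'bdcd': from fail(21)=4 chase 'd': 4→0 ⇒ 10;  out=∅∪out(10)=∅
  fail(8) 'cbdbb': from fail(7)=11 chase 'b': 11 ⇒ 12;  out=∅∪out(12)={2,5}
  fail(16) 'ddccb': from fail(15)=25 chase 'b': 25→4 ⇒ 5;  out=∅∪out(5)={5}
  fail(23) 'bdcda': from fail(22)=10 chase 'a': 10→0 ⇒ 1;  out=∅∪out(1)=∅
  fail(9) 'cbdbbd': from fail(8)=12 chase 'd': 12→19 ⇒ 20;  out={1}∪out(20)={1}
  fail(17) 'ddccbb': from fail(16)=5 chase 'b': 5→19→0 ⇒ 19;  out={3}∪out(19)={3,5}
  fail(24) 'bdcdaa': from fail(23)=1 chase 'a': 1→0 ⇒ 1;  out={6}∪out(1)={6}

Text stream:
i=0 'd': node 0→10
i=1 'b': node 10→11  emit P5@[1:1]
i=2 'b': node 11→12  emit P2@[0:2],P5@[2:2]
i=3 'c': node 12→4 ·f
i=4 'c': node 4→25  emit P7@[3:4]
i=5 'd': node 25→10 ·f
i=6 'd': node 10→13
i=7 'd': node 13→13 ·f
i=8 'd': node 13→13 ·f
i=9 'c': node 13→14
i=10 'c': node 14→15  emit P7@[9:10]
i=11 'b': node 15→16  emit P5@[11:11]
i=12 'b': node 16→17  emit P3@[7:12],P5@[12:12]
i=13 'b': node 17→19 ·f  emit P5@[13:13]
i=14 'b': node 19→19 ·f  emit P5@[14:14]
i=15 'd': node 19→20
i=16 'c': node 20→21
i=17 'd': node 21→22
i=18 'a': node 22→23
i=19 'a': node 23→24  emit P6@[14:19]
i=20 'c': node 24→2 ·f
i=21 'c': node 2→3  emit P0@[19:21],P7@[20:21]
i=22 'c': node 3→25 ·f  emit P7@[21:22]
i=23 'b': node 25→5 ·f  emit P5@[23:23]
i=24 'd': node 5→6
i=25 'c': node 6→21 ·f
i=26 'd': node 21→22
i=27 'a': node 22→23
i=28 'a': node 23→24  emit P6@[23:28]
i=29 'a': node 24→1 ·f
i=30 'c': node 1→2
i=31 'b': node 2→5 ·f  emit P5@[31:31]
i=32 'd': node 5→6
i=33 'b': node 6→7  emit P5@[33:33]
i=34 'b': node 7→8  emit P2@[32:34],P5@[34:34]
i=35 'd': node 8→9  emit P1@[30:35]
i=36 'a': node 9→1 ·f
i=37 'c': node 1→2
i=38 'c': node 2→3  emit P0@[36:38],P7@[37:38]
i=39 'c': node 3→25 ·f  emit P7@[38:39]

All matches (sorted): [[1,5],[2,2],[2,5],[4,7],[10,7],[11,5],[12,3],[12,5],[13,5],[14,5],[19,6],[21,0],[21,7],[22,7],[23,5],[28,6],[31,5],[33,5],[34,2],[34,5],[35,1],[38,0],[38,7],[39,7]]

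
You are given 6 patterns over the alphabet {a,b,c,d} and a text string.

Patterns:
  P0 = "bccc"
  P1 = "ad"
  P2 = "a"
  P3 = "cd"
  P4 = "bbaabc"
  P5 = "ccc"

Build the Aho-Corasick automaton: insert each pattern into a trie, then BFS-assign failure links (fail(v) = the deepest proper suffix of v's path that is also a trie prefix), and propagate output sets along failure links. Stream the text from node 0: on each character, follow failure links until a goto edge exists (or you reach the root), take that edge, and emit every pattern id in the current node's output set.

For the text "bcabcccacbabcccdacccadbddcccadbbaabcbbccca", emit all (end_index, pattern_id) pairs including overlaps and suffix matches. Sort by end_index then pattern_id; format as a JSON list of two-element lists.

Build automaton:
Trie (insert patterns):
  n0 'ε': a→5 b→1 c→7
  n1 'b': b→9 c→2
  n2 'bc': c→3
  n3 'bcc': c→4
  n4 'bccc': ·  [P0 ends]
  n5 'a': d→6  [P2 ends]
  n6 'ad': ·  [P1 ends]
  n7 'c': c→14 d→8
  n8 'cd': ·  [P3 ends]
  n9 'bb': a→10
  n10 'bba': a→11
  n11 'bbaa': b→12
  n12 'bbaab': c→13
  n13 'bbaabc': ·  [P4 ends]
  n14 'cc': c→15
  n15 'ccc': ·  [P5 ends]

Failure links (BFS by depth):
  n1('b'): parent n0 fail=0; on 'b' 0 → fail=0;  out ∅∪∅=∅
  n5('a'): parent n0 fail=0; on 'a' 0 → fail=0;  out {2}∪∅={2}
  n7('c'): parent n0 fail=0; on 'c' 0 → fail=0;  out ∅∪∅=∅
  n2('bc'): parent n1 fail=0; on 'c' 0 → fail=7;  out ∅∪∅=∅
  n6('ad'): parent n5 fail=0; on 'd' 0 → fail=0;  out {1}∪∅={1}
  n8('cd'): parent n7 fail=0; on 'd' 0 → fail=0;  out {3}∪∅={3}
  n9('bb'): parent n1 fail=0; on 'b' 0 → fail=1;  out ∅∪∅=∅
  n14('cc'): parent n7 fail=0; on 'c' 0 → fail=7;  out ∅∪∅=∅
  n3('bcc'): parent n2 fail=7; on 'c' 7 → fail=14;  out ∅∪∅=∅
  n10('bba'): parent n9 fail=1; on 'a' 1→0 → fail=5;  out ∅∪{2}={2}
  n15('ccc'): parent n14 fail=7; on 'c' 7 → fail=14;  out {5}∪∅={5}
  n4('bccc'): parent n3 fail=14; on 'c' 14 → fail=15;  out {0}∪{5}={0,5}
  n11('bbaa'): parent n10 fail=5; on 'a' 5→0 → fail=5;  out ∅∪{2}={2}
  n12('bbaab'): parent n11 fail=5; on 'b' 5→0 → fail=1;  out ∅∪∅=∅
  n13('bbaabc'): parent n12 fail=1; on 'c' 1 → fail=2;  out {4}∪∅={4}

Run:
[0] read 'b'  n0⇒n1
[1] read 'c'  n1⇒n2
[2] read 'a'  n2⇒n5 ·f  → match P2@[2:2]
[3] read 'b'  n5⇒n1 ·f
[4] read 'c'  n1⇒n2
[5] read 'c'  n2⇒n3
[6] read 'c'  n3⇒n4  → match P0@[3:6],P5@[4:6]
[7] read 'a'  n4⇒n5 ·f  → match P2@[7:7]
[8] read 'c'  n5⇒n7 ·f
[9] read 'b'  n7⇒n1 ·f
[10] read 'a'  n1⇒n5 ·f  → match P2@[10:10]
[11] read 'b'  n5⇒n1 ·f
[12] read 'c'  n1⇒n2
[13] read 'c'  n2⇒n3
[14] read 'c'  n3⇒n4  → match P0@[11:14],P5@[12:14]
[15] read 'd'  n4⇒n8 ·f  → match P3@[14:15]
[16] read 'a'  n8⇒n5 ·f  → match P2@[16:16]
[17] read 'c'  n5⇒n7 ·f
[18] read 'c'  n7⇒n14
[19] read 'c'  n14⇒n15  → match P5@[17:19]
[20] read 'a'  n15⇒n5 ·f  → match P2@[20:20]
[21] read 'd'  n5⇒n6  → match P1@[20:21]
[22] read 'b'  n6⇒n1 ·f
[23] read 'd'  n1⇒n0 ·f
[24] read 'd'  n0⇒n0
[25] read 'c'  n0⇒n7
[26] read 'c'  n7⇒n14
[27] read 'c'  n14⇒n15  → match P5@[25:27]
[28] read 'a'  n15⇒n5 ·f  → match P2@[28:28]
[29] read 'd'  n5⇒n6  → match P1@[28:29]
[30] read 'b'  n6⇒n1 ·f
[31] read 'b'  n1⇒n9
[32] read 'a'  n9⇒n10  → match P2@[32:32]
[33] read 'a'  n10⇒n11  → match P2@[33:33]
[34] read 'b'  n11⇒n12
[35] read 'c'  n12⇒n13  → match P4@[30:35]
[36] read 'b'  n13⇒n1 ·f
[37] read 'b'  n1⇒n9
[38] read 'c'  n9⇒n2 ·f
[39] read 'c'  n2⇒n3
[40] read 'c'  n3⇒n4  → match P0@[37:40],P5@[38:40]
[41] read 'a'  n4⇒n5 ·f  → match P2@[41:41]

All matches (sorted): [[2,2],[6,0],[6,5],[7,2],[10,2],[14,0],[14,5],[15,3],[16,2],[19,5],[20,2],[21,1],[27,5],[28,2],[29,1],[32,2],[33,2],[35,4],[40,0],[40,5],[41,2]]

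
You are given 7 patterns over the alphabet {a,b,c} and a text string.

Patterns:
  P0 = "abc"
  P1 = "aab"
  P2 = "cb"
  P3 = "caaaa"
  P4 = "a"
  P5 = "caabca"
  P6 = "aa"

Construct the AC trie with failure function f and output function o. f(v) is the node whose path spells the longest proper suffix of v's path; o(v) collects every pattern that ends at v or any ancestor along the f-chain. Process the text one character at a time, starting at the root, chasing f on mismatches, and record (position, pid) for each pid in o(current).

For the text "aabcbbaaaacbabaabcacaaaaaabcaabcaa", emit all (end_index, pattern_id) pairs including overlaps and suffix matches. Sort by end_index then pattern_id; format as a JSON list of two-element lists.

Build:
Trie (insert patterns):
  n0 'ε': a→1 c→6
  n1 'a': a→4 b→2  ←P4
  n2 'ab': c→3
  n3 'abc': ·  ←P0
  n4 'aa': b→5  ←P6
  n5 'aab': ·  ←P1
  n6 'c': a→8 b→7
  n7 'cb': ·  ←P2
  n8 'ca': a→9
  n9 'caa': a→10 b→12
  n10 'caaa': a→11
  n11 'caaaa': ·  ←P3
  n12 'caab': c→13
  n13 'caabc': a→14
  n14 'caabca': ·  ←P5

BFS fail/out derivation:
  fail(1) 'a': from fail(0)=0 chase 'a': 0 ⇒ 0;  out={4}∪out(0)={4}
  fail(6) 'c': from fail(0)=0 chase 'c': 0 ⇒ 0;  out=∅∪out(0)=∅
  fail(2) 'ab': from fail(1)=0 chase 'b': 0 ⇒ 0;  out=∅∪out(0)=∅
  fail(4) 'aa': from fail(1)=0 chase 'a': 0 ⇒ 1;  out={6}∪out(1)={4,6}
  fail(7) 'cb': from fail(6)=0 chase 'b': 0 ⇒ 0;  out={2}∪out(0)={2}
  fail(8) 'ca': from fail(6)=0 chase 'a': 0 ⇒ 1;  out=∅∪out(1)={4}
  fail(3) 'abc': from fail(2)=0 chase 'c': 0 ⇒ 6;  out={0}∪out(6)={0}
  fail(5) 'aab': from fail(4)=1 chase 'b': 1 ⇒ 2;  out={1}∪out(2)={1}
  fail(9) 'caa': from fail(8)=1 chase 'a': 1 ⇒ 4;  out=∅∪out(4)={4,6}
  fail(10) 'caaa': from fail(9)=4 chase 'a': 4→1 ⇒ 4;  out=∅∪out(4)={4,6}
  fail(12) 'caab': from fail(9)=4 chase 'b': 4 ⇒ 5;  out=∅∪out(5)={1}
  fail(11) 'caaaa': from fail(10)=4 chase 'a': 4→1 ⇒ 4;  out={3}∪out(4)={3,4,6}
  fail(13) 'caabc': from fail(12)=5 chase 'c': 5→2 ⇒ 3;  out=∅∪out(3)={0}
  fail(14) 'caabca': from fail(13)=3 chase 'a': 3→6 ⇒ 8;  out={5}∪out(8)={4,5}

Text stream:
i=0 'a': node 0→1  ** P4@[0:0]
i=1 'a': node 1→4  ** P4@[1:1],P6@[0:1]
i=2 'b': node 4→5  ** P1@[0:2]
i=3 'c': node 5→3 (via fail)  ** P0@[1:3]
i=4 'b': node 3→7 (via fail)  ** P2@[3:4]
i=5 'b': node 7→0 (via fail)
i=6 'a': node 0→1  ** P4@[6:6]
i=7 'a': node 1→4  ** P4@[7:7],P6@[6:7]
i=8 'a': node 4→4 (via fail)  ** P4@[8:8],P6@[7:8]
i=9 'a': node 4→4 (via fail)  ** P4@[9:9],P6@[8:9]
i=10 'c': node 4→6 (via fail)
i=11 'b': node 6→7  ** P2@[10:11]
i=12 'a': node 7→1 (via fail)  ** P4@[12:12]
i=13 'b': node 1→2
i=14 'a': node 2→1 (via fail)  ** P4@[14:14]
i=15 'a': node 1→4  ** P4@[15:15],P6@[14:15]
i=16 'b': node 4→5  ** P1@[14:16]
i=17 'c': node 5→3 (via fail)  ** P0@[15:17]
i=18 'a': node 3→8 (via fail)  ** P4@[18:18]
i=19 'c': node 8→6 (via fail)
i=20 'a': node 6→8  ** P4@[20:20]
i=21 'a': node 8→9  ** P4@[21:21],P6@[20:21]
i=22 'a': node 9→10  ** P4@[22:22],P6@[21:22]
i=23 'a': node 10→11  ** P3@[19:23],P4@[23:23],P6@[22:23]
i=24 'a': node 11→4 (via fail)  ** P4@[24:24],P6@[23:24]
i=25 'a': node 4→4 (via fail)  ** P4@[25:25],P6@[24:25]
i=26 'b': node 4→5  ** P1@[24:26]
i=27 'c': node 5→3 (via fail)  ** P0@[25:27]
i=28 'a': node 3→8 (via fail)  ** P4@[28:28]
i=29 'a': node 8→9  ** P4@[29:29],P6@[28:29]
i=30 'b': node 9→12  ** P1@[28:30]
i=31 'c': node 12→13  ** P0@[29:31]
i=32 'a': node 13→14  ** P4@[32:32],P5@[27:32]
i=33 'a': node 14→9 (via fail)  ** P4@[33:33],P6@[32:33]

All matches (sorted): [[0,4],[1,4],[1,6],[2,1],[3,0],[4,2],[6,4],[7,4],[7,6],[8,4],[8,6],[9,4],[9,6],[11,2],[12,4],[14,4],[15,4],[15,6],[16,1],[17,0],[18,4],[20,4],[21,4],[21,6],[22,4],[22,6],[23,3],[23,4],[23,6],[24,4],[24,6],[25,4],[25,6],[26,1],[27,0],[28,4],[29,4],[29,6],[30,1],[31,0],[32,4],[32,5],[33,4],[33,6]]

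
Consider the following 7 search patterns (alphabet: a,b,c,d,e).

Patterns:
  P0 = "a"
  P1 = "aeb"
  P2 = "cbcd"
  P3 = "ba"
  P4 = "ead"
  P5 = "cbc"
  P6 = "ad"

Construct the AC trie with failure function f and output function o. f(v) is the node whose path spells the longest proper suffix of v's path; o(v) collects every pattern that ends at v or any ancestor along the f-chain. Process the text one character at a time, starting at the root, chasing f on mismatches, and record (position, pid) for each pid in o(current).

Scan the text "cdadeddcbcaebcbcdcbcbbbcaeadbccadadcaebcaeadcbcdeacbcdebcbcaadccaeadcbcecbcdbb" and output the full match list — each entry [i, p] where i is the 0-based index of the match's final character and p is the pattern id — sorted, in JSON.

Construct AC machine:
Trie nodes:
  n0 'ε': a→1 b→8 c→4 e→10
  n1 'a': d→13 e→2  [P0 ends]
  n2 'ae': b→3
  n3 'aeb': ·  [P1 ends]
  n4 'c': b→5
  n5 'cb': c→6
  n6 'cbc': d→7  [P5 ends]
  n7 'cbcd': ·  [P2 ends]
  n8 'b': a→9
  n9 'ba': ·  [P3 ends]
  n10 'e': a→11
  n11 'ea': d→12
  n12 'ead': ·  [P4 ends]
  n13 'ad': ·  [P6 ends]

Failure links (BFS by depth):
  fail(1) 'a': from fail(0)=0 chase 'a': 0 ⇒ 0;  out={0}∪out(0)={0}
  fail(4) 'c': from fail(0)=0 chase 'c': 0 ⇒ 0;  out=∅∪out(0)=∅
  fail(8) 'b': from fail(0)=0 chase 'b': 0 ⇒ 0;  out=∅∪out(0)=∅
  fail(10) 'e': from fail(0)=0 chase 'e': 0 ⇒ 0;  out=∅∪out(0)=∅
  fail(2) 'ae': from fail(1)=0 chase 'e': 0 ⇒ 10;  out=∅∪out(10)=∅
  fail(5) 'cb': from fail(4)=0 chase 'b': 0 ⇒ 8;  out=∅∪out(8)=∅
  fail(9) 'ba': from fail(8)=0 chase 'a': 0 ⇒ 1;  out={3}∪out(1)={0,3}
  fail(11) 'ea': from fail(10)=0 chase 'a': 0 ⇒ 1;  out=∅∪out(1)={0}
  fail(13) 'ad': from fail(1)=0 chase 'd': 0 ⇒ 0;  out={6}∪out(0)={6}
  fail(3) 'aeb': from fail(2)=10 chase 'b': 10→0 ⇒ 8;  out={1}∪out(8)={1}
  fail(6) 'cbc': from fail(5)=8 chase 'c': 8→0 ⇒ 4;  out={5}∪out(4)={5}
  fail(12) 'ead': from fail(11)=1 chase 'd': 1 ⇒ 13;  out={4}∪out(13)={4,6}
  fail(7) 'cbcd': from fail(6)=4 chase 'd': 4→0 ⇒ 0;  out={2}∪out(0)={2}

Run:
[0] read 'c'  n0⇒n4
[1] read 'd'  n4⇒n0 (via fail)
[2] read 'a'  n0⇒n1  ** P0@[2:2]
[3] read 'd'  n1⇒n13  ** P6@[2:3]
[4] read 'e'  n13⇒n10 (via fail)
[5] read 'd'  n10⇒n0 (via fail)
[6] read 'd'  n0⇒n0
[7] read 'c'  n0⇒n4
[8] read 'b'  n4⇒n5
[9] read 'c'  n5⇒n6  ** P5@[7:9]
[10] read 'a'  n6⇒n1 (via fail)  ** P0@[10:10]
[11] read 'e'  n1⇒n2
[12] read 'b'  n2⇒n3  ** P1@[10:12]
[13] read 'c'  n3⇒n4 (via fail)
[14] read 'b'  n4⇒n5
[15] read 'c'  n5⇒n6  ** P5@[13:15]
[16] read 'd'  n6⇒n7  ** P2@[13:16]
[17] read 'c'  n7⇒n4 (via fail)
[18] read 'b'  n4⇒n5
[19] read 'c'  n5⇒n6  ** P5@[17:19]
[20] read 'b'  n6⇒n5 (via fail)
[21] read 'b'  n5⇒n8 (via fail)
[22] read 'b'  n8⇒n8 (via fail)
[23] read 'c'  n8⇒n4 (via fail)
[24] read 'a'  n4⇒n1 (via fail)  ** P0@[24:24]
[25] read 'e'  n1⇒n2
[26] read 'a'  n2⇒n11 (via fail)  ** P0@[26:26]
[27] read 'd'  n11⇒n12  ** P4@[25:27],P6@[26:27]
[28] read 'b'  n12⇒n8 (via fail)
[29] read 'c'  n8⇒n4 (via fail)
[30] read 'c'  n4⇒n4 (via fail)
[31] read 'a'  n4⇒n1 (via fail)  ** P0@[31:31]
[32] read 'd'  n1⇒n13  ** P6@[31:32]
[33] read 'a'  n13⇒n1 (via fail)  ** P0@[33:33]
[34] read 'd'  n1⇒n13  ** P6@[33:34]
[35] read 'c'  n13⇒n4 (via fail)
[36] read 'a'  n4⇒n1 (via fail)  ** P0@[36:36]
[37] read 'e'  n1⇒n2
[38] read 'b'  n2⇒n3  ** P1@[36:38]
[39] read 'c'  n3⇒n4 (via fail)
[40] read 'a'  n4⇒n1 (via fail)  ** P0@[40:40]
[41] read 'e'  n1⇒n2
[42] read 'a'  n2⇒n11 (via fail)  ** P0@[42:42]
[43] read 'd'  n11⇒n12  ** P4@[41:43],P6@[42:43]
[44] read 'c'  n12⇒n4 (via fail)
[45] read 'b'  n4⇒n5
[46] read 'c'  n5⇒n6  ** P5@[44:46]
[47] read 'd'  n6⇒n7  ** P2@[44:47]
[48] read 'e'  n7⇒n10 (via fail)
[49] read 'a'  n10⇒n11  ** P0@[49:49]
[50] read 'c'  n11⇒n4 (via fail)
[51] read 'b'  n4⇒n5
[52] read 'c'  n5⇒n6  ** P5@[50:52]
[53] read 'd'  n6⇒n7  ** P2@[50:53]
[54] read 'e'  n7⇒n10 (via fail)
[55] read 'b'  n10⇒n8 (via fail)
[56] read 'c'  n8⇒n4 (via fail)
[57] read 'b'  n4⇒n5
[58] read 'c'  n5⇒n6  ** P5@[56:58]
[59] read 'a'  n6⇒n1 (via fail)  ** P0@[59:59]
[60] read 'a'  n1⇒n1 (via fail)  ** P0@[60:60]
[61] read 'd'  n1⇒n13  ** P6@[60:61]
[62] read 'c'  n13⇒n4 (via fail)
[63] read 'c'  n4⇒n4 (via fail)
[64] read 'a'  n4⇒n1 (via fail)  ** P0@[64:64]
[65] read 'e'  n1⇒n2
[66] read 'a'  n2⇒n11 (via fail)  ** P0@[66:66]
[67] read 'd'  n11⇒n12  ** P4@[65:67],P6@[66:67]
[68] read 'c'  n12⇒n4 (via fail)
[69] read 'b'  n4⇒n5
[70] read 'c'  n5⇒n6  ** P5@[68:70]
[71] read 'e'  n6⇒n10 (via fail)
[72] read 'c'  n10⇒n4 (via fail)
[73] read 'b'  n4⇒n5
[74] read 'c'  n5⇒n6  ** P5@[72:74]
[75] read 'd'  n6⇒n7  ** P2@[72:75]
[76] read 'b'  n7⇒n8 (via fail)
[77] read 'b'  n8⇒n8 (via fail)

Result: [[2,0],[3,6],[9,5],[10,0],[12,1],[15,5],[16,2],[19,5],[24,0],[26,0],[27,4],[27,6],[31,0],[32,6],[33,0],[34,6],[36,0],[38,1],[40,0],[42,0],[43,4],[43,6],[46,5],[47,2],[49,0],[52,5],[53,2],[58,5],[59,0],[60,0],[61,6],[64,0],[66,0],[67,4],[67,6],[70,5],[74,5],[75,2]]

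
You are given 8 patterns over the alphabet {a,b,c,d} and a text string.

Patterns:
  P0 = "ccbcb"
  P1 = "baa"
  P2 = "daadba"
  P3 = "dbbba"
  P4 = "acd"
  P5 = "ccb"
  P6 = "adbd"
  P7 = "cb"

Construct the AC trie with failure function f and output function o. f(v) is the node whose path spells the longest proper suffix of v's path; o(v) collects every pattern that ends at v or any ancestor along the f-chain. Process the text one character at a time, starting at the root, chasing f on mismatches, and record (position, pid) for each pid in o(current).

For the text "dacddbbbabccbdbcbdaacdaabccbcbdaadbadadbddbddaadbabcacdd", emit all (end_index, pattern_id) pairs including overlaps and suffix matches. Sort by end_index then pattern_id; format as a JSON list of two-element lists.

Build:
Trie (insert patterns):
  n0 'ε': a→19 b→6 c→1 d→9
  n1 'c': b→25 c→2
  n2 'cc': b→3
  n3 'ccb': c→4  [P5 ends]
  n4 'ccbc': b→5
  n5 'ccbcb': ·  [P0 ends]
  n6 'b': a→7
  n7 'ba': a→8
  n8 'baa': ·  [P1 ends]
  n9 'd': a→10 b→15
  n10 'da': a→11
  n11 'daa': d→12
  n12 'daad': b→13
  n13 'daadb': a→14
  n14 'daadba': ·  [P2 ends]
  n15 'db': b→16
  n16 'dbb': b→17
  n17 'dbbb': a→18
  n18 'dbbba': ·  [P3 ends]
  n19 'a': c→20 d→22
  n20 'ac': d→21
  n21 'acd': ·  [P4 ends]
  n22 'ad': b→23
  n23 'adb': d→24
  n24 'adbd': ·  [P6 ends]
  n25 'cb': ·  [P7 ends]

BFS fail/out derivation:
  fail(1) 'c': from fail(0)=0 chase 'c': 0 ⇒ 0;  out=∅∪out(0)=∅
  fail(6) 'b': from fail(0)=0 chase 'b': 0 ⇒ 0;  out=∅∪out(0)=∅
  fail(9) 'd': from fail(0)=0 chase 'd': 0 ⇒ 0;  out=∅∪out(0)=∅
  fail(19) 'a': from fail(0)=0 chase 'a': 0 ⇒ 0;  out=∅∪out(0)=∅
  fail(2) 'cc': from fail(1)=0 chase 'c': 0 ⇒ 1;  out=∅∪out(1)=∅
  fail(7) 'ba': from fail(6)=0 chase 'a': 0 ⇒ 19;  out=∅∪out(19)=∅
  fail(10) 'da': from fail(9)=0 chase 'a': 0 ⇒ 19;  out=∅∪out(19)=∅
  fail(15) 'db': from fail(9)=0 chase 'b': 0 ⇒ 6;  out=∅∪out(6)=∅
  fail(20) 'ac': from fail(19)=0 chase 'c': 0 ⇒ 1;  out=∅∪out(1)=∅
  fail(22) 'ad': from fail(19)=0 chase 'd': 0 ⇒ 9;  out=∅∪out(9)=∅
  fail(25) 'cb': from fail(1)=0 chase 'b': 0 ⇒ 6;  out={7}∪out(6)={7}
  fail(3) 'ccb': from fail(2)=1 chase 'b': 1 ⇒ 25;  out={5}∪out(25)={5,7}
  fail(8) 'baa': from fail(7)=19 chase 'a': 19→0 ⇒ 19;  out={1}∪out(19)={1}
  fail(11) 'daa': from fail(10)=19 chase 'a': 19→0 ⇒ 19;  out=∅∪out(19)=∅
  fail(16) 'dbb': from fail(15)=6 chase 'b': 6→0 ⇒ 6;  out=∅∪out(6)=∅
  fail(21) 'acd': from fail(20)=1 chase 'd': 1→0 ⇒ 9;  out={4}∪out(9)={4}
  fail(23) 'adb': from fail(22)=9 chase 'b': 9 ⇒ 15;  out=∅∪out(15)=∅
  fail(4) 'ccbc': from fail(3)=25 chase 'c': 25→6→0 ⇒ 1;  out=∅∪out(1)=∅
  fail(12) 'daad': from fail(11)=19 chase 'd': 19 ⇒ 22;  out=∅∪out(22)=∅
  fail(17) 'dbbb': from fail(16)=6 chase 'b': 6→0 ⇒ 6;  out=∅∪out(6)=∅
  fail(24) 'adbd': from fail(23)=15 chase 'd': 15→6→0 ⇒ 9;  out={6}∪out(9)={6}
  fail(5) 'ccbcb': from fail(4)=1 chase 'b': 1 ⇒ 25;  out={0}∪out(25)={0,7}
  fail(13) 'daadb': from fail(12)=22 chase 'b': 22 ⇒ 23;  out=∅∪out(23)=∅
  fail(18) 'dbbba': from fail(17)=6 chase 'a': 6 ⇒ 7;  out={3}∪out(7)={3}
  fail(14) 'daadba': from fail(13)=23 chase 'a': 23→15→6 ⇒ 7;  out={2}∪out(7)={2}

Text stream:
i=0 'd': node 0→9
i=1 'a': node 9→10
i=2 'c': node 10→20 ·f
i=3 'd': node 20→21  ** P4@[1:3]
i=4 'd': node 21→9 ·f
i=5 'b': node 9→15
i=6 'b': node 15→16
i=7 'b': node 16→17
i=8 'a': node 17→18  ** P3@[4:8]
i=9 'b': node 18→6 ·f
i=10 'c': node 6→1 ·f
i=11 'c': node 1→2
i=12 'b': node 2→3  ** P5@[10:12],P7@[11:12]
i=13 'd': node 3→9 ·f
i=14 'b': node 9→15
i=15 'c': node 15→1 ·f
i=16 'b': node 1→25  ** P7@[15:16]
i=17 'd': node 25→9 ·f
i=18 'a': node 9→10
i=19 'a': node 10→11
i=20 'c': node 11→20 ·f
i=21 'd': node 20→21  ** P4@[19:21]
i=22 'a': node 21→10 ·f
i=23 'a': node 10→11
i=24 'b': node 11→6 ·f
i=25 'c': node 6→1 ·f
i=26 'c': node 1→2
i=27 'b': node 2→3  ** P5@[25:27],P7@[26:27]
i=28 'c': node 3→4
i=29 'b': node 4→5  ** P0@[25:29],P7@[28:29]
i=30 'd': node 5→9 ·f
i=31 'a': node 9→10
i=32 'a': node 10→11
i=33 'd': node 11→12
i=34 'b': node 12→13
i=35 'a': node 13→14  ** P2@[30:35]
i=36 'd': node 14→22 ·f
i=37 'a': node 22→10 ·f
i=38 'd': node 10→22 ·f
i=39 'b': node 22→23
i=40 'd': node 23→24  ** P6@[37:40]
i=41 'd': node 24→9 ·f
i=42 'b': node 9→15
i=43 'd': node 15→9 ·f
i=44 'd': node 9→9 ·f
i=45 'a': node 9→10
i=46 'a': node 10→11
i=47 'd': node 11→12
i=48 'b': node 12→13
i=49 'a': node 13→14  ** P2@[44:49]
i=50 'b': node 14→6 ·f
i=51 'c': node 6→1 ·f
i=52 'a': node 1→19 ·f
i=53 'c': node 19→20
i=54 'd': node 20→21  ** P4@[52:54]
i=55 'd': node 21→9 ·f

All matches (sorted): [[3,4],[8,3],[12,5],[12,7],[16,7],[21,4],[27,5],[27,7],[29,0],[29,7],[35,2],[40,6],[49,2],[54,4]]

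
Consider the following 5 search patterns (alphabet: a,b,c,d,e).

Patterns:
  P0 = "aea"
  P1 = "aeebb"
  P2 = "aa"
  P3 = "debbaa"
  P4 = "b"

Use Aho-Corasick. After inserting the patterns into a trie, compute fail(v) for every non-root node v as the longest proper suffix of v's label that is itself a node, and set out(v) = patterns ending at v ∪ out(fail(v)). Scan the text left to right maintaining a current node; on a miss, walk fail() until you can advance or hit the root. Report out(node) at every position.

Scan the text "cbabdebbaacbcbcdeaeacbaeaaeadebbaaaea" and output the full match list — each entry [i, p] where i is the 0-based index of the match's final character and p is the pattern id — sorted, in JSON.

Build automaton:
Trie nodes:
  0='ε' goto a→1 b→14 d→8
  1='a' goto a→7 e→2
  2='ae' goto a→3 e→4
  3='aea' goto ·  ←P0
  4='aee' goto b→5
  5='aeeb' goto b→6
  6='aeebb' goto ·  ←P1
  7='aa' goto ·  ←P2
  8='d' goto e→9
  9='de' goto b→10
  10='deb' goto b→11
  11='debb' goto a→12
  12='debba' goto a→13
  13='debbaa' goto ·  ←P3
  14='b' goto ·  ←P4

BFS fail/out derivation:
  n1('a'): parent n0 fail=0; on 'a' 0 → fail=0;  out ∅∪∅=∅
  n8('d'): parent n0 fail=0; on 'd' 0 → fail=0;  out ∅∪∅=∅
  n14('b'): parent n0 fail=0; on 'b' 0 → fail=0;  out {4}∪∅={4}
  n2('ae'): parent n1 fail=0; on 'e' 0 → fail=0;  out ∅∪∅=∅
  n7('aa'): parent n1 fail=0; on 'a' 0 → fail=1;  out {2}∪∅={2}
  n9('de'): parent n8 fail=0; on 'e' 0 → fail=0;  out ∅∪∅=∅
  n3('aea'): parent n2 fail=0; on 'a' 0 → fail=1;  out {0}∪∅={0}
  n4('aee'): parent n2 fail=0; on 'e' 0 → fail=0;  out ∅∪∅=∅
  n10('deb'): parent n9 fail=0; on 'b' 0 → fail=14;  out ∅∪{4}={4}
  n5('aeeb'): parent n4 fail=0; on 'b' 0 → fail=14;  out ∅∪{4}={4}
  n11('debb'): parent n10 fail=14; on 'b' 14→0 → fail=14;  out ∅∪{4}={4}
  n6('aeebb'): parent n5 fail=14; on 'b' 14→0 → fail=14;  out {1}∪{4}={1,4}
  n12('debba'): parent n11 fail=14; on 'a' 14→0 → fail=1;  out ∅∪∅=∅
  n13('debbaa'): parent n12 fail=1; on 'a' 1 → fail=7;  out {3}∪{2}={2,3}

Scan:
pos 0 'c': at 0
pos 1 'b': at 14  ** P4@[1:1]
pos 2 'a': at 1 ·f
pos 3 'b': at 14 ·f  ** P4@[3:3]
pos 4 'd': at 8 ·f
pos 5 'e': at 9
pos 6 'b': at 10  ** P4@[6:6]
pos 7 'b': at 11  ** P4@[7:7]
pos 8 'a': at 12
pos 9 'a': at 13  ** P2@[8:9],P3@[4:9]
pos 10 'c': at 0 ·f
pos 11 'b': at 14  ** P4@[11:11]
pos 12 'c': at 0 ·f
pos 13 'b': at 14  ** P4@[13:13]
pos 14 'c': at 0 ·f
pos 15 'd': at 8
pos 16 'e': at 9
pos 17 'a': at 1 ·f
pos 18 'e': at 2
pos 19 'a': at 3  ** P0@[17:19]
pos 20 'c': at 0 ·f
pos 21 'b': at 14  ** P4@[21:21]
pos 22 'a': at 1 ·f
pos 23 'e': at 2
pos 24 'a': at 3  ** P0@[22:24]
pos 25 'a': at 7 ·f  ** P2@[24:25]
pos 26 'e': at 2 ·f
pos 27 'a': at 3  ** P0@[25:27]
pos 28 'd': at 8 ·f
pos 29 'e': at 9
pos 30 'b': at 10  ** P4@[30:30]
pos 31 'b': at 11  ** P4@[31:31]
pos 32 'a': at 12
pos 33 'a': at 13  ** P2@[32:33],P3@[28:33]
pos 34 'a': at 7 ·f  ** P2@[33:34]
pos 35 'e': at 2 ·f
pos 36 'a': at 3  ** P0@[34:36]

All matches (sorted): [[1,4],[3,4],[6,4],[7,4],[9,2],[9,3],[11,4],[13,4],[19,0],[21,4],[24,0],[25,2],[27,0],[30,4],[31,4],[33,2],[33,3],[34,2],[36,0]]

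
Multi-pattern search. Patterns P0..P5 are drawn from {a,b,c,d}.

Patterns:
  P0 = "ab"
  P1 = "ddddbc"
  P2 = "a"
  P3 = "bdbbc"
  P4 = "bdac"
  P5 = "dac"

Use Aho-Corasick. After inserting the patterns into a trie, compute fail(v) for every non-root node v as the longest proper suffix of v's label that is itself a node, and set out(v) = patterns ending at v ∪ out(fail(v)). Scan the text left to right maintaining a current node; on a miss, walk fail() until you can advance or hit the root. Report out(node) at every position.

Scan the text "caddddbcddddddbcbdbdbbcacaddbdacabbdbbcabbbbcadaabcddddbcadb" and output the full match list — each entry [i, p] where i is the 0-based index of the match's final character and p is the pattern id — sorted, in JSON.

Build:
Trie nodes:
  0='ε' goto a→1 b→9 d→3
  1='a' goto b→2  ←P2
  2='ab' goto ·  ←P0
  3='d' goto a→16 d→4
  4='dd' goto d→5
  5='ddd' goto d→6
  6='dddd' goto b→7
  7='ddddb' goto c→8
  8='ddddbc' goto ·  ←P1
  9='b' goto d→10
  10='bd' goto a→14 b→11
  11='bdb' goto b→12
  12='bdbb' goto c→13
  13='bdbbc' goto ·  ←P3
  14='bda' goto c→15
  15='bdac' goto ·  ←P4
  16='da' goto c→17
  17='dac' goto ·  ←P5

BFS fail/out derivation:
  fail(1) 'a': from fail(0)=0 chase 'a': 0 ⇒ 0;  out={2}∪out(0)={2}
  fail(3) 'd': from fail(0)=0 chase 'd': 0 ⇒ 0;  out=∅∪out(0)=∅
  fail(9) 'b': from fail(0)=0 chase 'b': 0 ⇒ 0;  out=∅∪out(0)=∅
  fail(2) 'ab': from fail(1)=0 chase 'b': 0 ⇒ 9;  out={0}∪out(9)={0}
  fail(4) 'dd': from fail(3)=0 chase 'd': 0 ⇒ 3;  out=∅∪out(3)=∅
  fail(10) 'bd': from fail(9)=0 chase 'd': 0 ⇒ 3;  out=∅∪out(3)=∅
  fail(16) 'da': from fail(3)=0 chase 'a': 0 ⇒ 1;  out=∅∪out(1)={2}
  fail(5) 'ddd': from fail(4)=3 chase 'd': 3 ⇒ 4;  out=∅∪out(4)=∅
  fail(11) 'bdb': from fail(10)=3 chase 'b': 3→0 ⇒ 9;  out=∅∪out(9)=∅
  fail(14) 'bda': from fail(10)=3 chase 'a': 3 ⇒ 16;  out=∅∪out(16)={2}
  fail(17) 'dac': from fail(16)=1 chase 'c': 1→0 ⇒ 0;  out={5}∪out(0)={5}
  fail(6) 'dddd': from fail(5)=4 chase 'd': 4 ⇒ 5;  out=∅∪out(5)=∅
  fail(12) 'bdbb': from fail(11)=9 chase 'b': 9→0 ⇒ 9;  out=∅∪out(9)=∅
  fail(15) 'bdac': from fail(14)=16 chase 'c': 16 ⇒ 17;  out={4}∪out(17)={4,5}
  fail(7) 'ddddb': from fail(6)=5 chase 'b': 5→4→3→0 ⇒ 9;  out=∅∪out(9)=∅
  fail(13) 'bdbbc': from fail(12)=9 chase 'c': 9→0 ⇒ 0;  out={3}∪out(0)={3}
  fail(8) 'ddddbc': from fail(7)=9 chase 'c': 9→0 ⇒ 0;  out={1}∪out(0)={1}

Run:
[0] read 'c'  n0⇒n0
[1] read 'a'  n0⇒n1  ** P2@[1:1]
[2] read 'd'  n1⇒n3 (via fail)
[3] read 'd'  n3⇒n4
[4] read 'd'  n4⇒n5
[5] read 'd'  n5⇒n6
[6] read 'b'  n6⇒n7
[7] read 'c'  n7⇒n8  ** P1@[2:7]
[8] read 'd'  n8⇒n3 (via fail)
[9] read 'd'  n3⇒n4
[10] read 'd'  n4⇒n5
[11] read 'd'  n5⇒n6
[12] read 'd'  n6⇒n6 (via fail)
[13] read 'd'  n6⇒n6 (via fail)
[14] read 'b'  n6⇒n7
[15] read 'c'  n7⇒n8  ** P1@[10:15]
[16] read 'b'  n8⇒n9 (via fail)
[17] read 'd'  n9⇒n10
[18] read 'b'  n10⇒n11
[19] read 'd'  n11⇒n10 (via fail)
[20] read 'b'  n10⇒n11
[21] read 'b'  n11⇒n12
[22] read 'c'  n12⇒n13  ** P3@[18:22]
[23] read 'a'  n13⇒n1 (via fail)  ** P2@[23:23]
[24] read 'c'  n1⇒n0 (via fail)
[25] read 'a'  n0⇒n1  ** P2@[25:25]
[26] read 'd'  n1⇒n3 (via fail)
[27] read 'd'  n3⇒n4
[28] read 'b'  n4⇒n9 (via fail)
[29] read 'd'  n9⇒n10
[30] read 'a'  n10⇒n14  ** P2@[30:30]
[31] read 'c'  n14⇒n15  ** P4@[28:31],P5@[29:31]
[32] read 'a'  n15⇒n1 (via fail)  ** P2@[32:32]
[33] read 'b'  n1⇒n2  ** P0@[32:33]
[34] read 'b'  n2⇒n9 (via fail)
[35] read 'd'  n9⇒n10
[36] read 'b'  n10⇒n11
[37] read 'b'  n11⇒n12
[38] read 'c'  n12⇒n13  ** P3@[34:38]
[39] read 'a'  n13⇒n1 (via fail)  ** P2@[39:39]
[40] read 'b'  n1⇒n2  ** P0@[39:40]
[41] read 'b'  n2⇒n9 (via fail)
[42] read 'b'  n9⇒n9 (via fail)
[43] read 'b'  n9⇒n9 (via fail)
[44] read 'c'  n9⇒n0 (via fail)
[45] read 'a'  n0⇒n1  ** P2@[45:45]
[46] read 'd'  n1⇒n3 (via fail)
[47] read 'a'  n3⇒n16  ** P2@[47:47]
[48] read 'a'  n16⇒n1 (via fail)  ** P2@[48:48]
[49] read 'b'  n1⇒n2  ** P0@[48:49]
[50] read 'c'  n2⇒n0 (via fail)
[51] read 'd'  n0⇒n3
[52] read 'd'  n3⇒n4
[53] read 'd'  n4⇒n5
[54] read 'd'  n5⇒n6
[55] read 'b'  n6⇒n7
[56] read 'c'  n7⇒n8  ** P1@[51:56]
[57] read 'a'  n8⇒n1 (via fail)  ** P2@[57:57]
[58] read 'd'  n1⇒n3 (via fail)
[59] read 'b'  n3⇒n9 (via fail)

All matches (sorted): [[1,2],[7,1],[15,1],[22,3],[23,2],[25,2],[30,2],[31,4],[31,5],[32,2],[33,0],[38,3],[39,2],[40,0],[45,2],[47,2],[48,2],[49,0],[56,1],[57,2]]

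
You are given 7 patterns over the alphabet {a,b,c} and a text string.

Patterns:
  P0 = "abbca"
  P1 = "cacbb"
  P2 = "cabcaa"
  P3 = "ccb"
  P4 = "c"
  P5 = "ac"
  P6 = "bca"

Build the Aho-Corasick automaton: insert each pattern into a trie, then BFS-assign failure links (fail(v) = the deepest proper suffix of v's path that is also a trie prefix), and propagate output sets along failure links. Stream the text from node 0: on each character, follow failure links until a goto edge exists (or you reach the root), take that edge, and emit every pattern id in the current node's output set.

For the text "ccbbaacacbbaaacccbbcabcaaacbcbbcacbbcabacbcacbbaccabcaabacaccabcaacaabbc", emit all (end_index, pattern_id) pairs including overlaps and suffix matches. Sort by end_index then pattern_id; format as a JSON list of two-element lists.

Build:
Trie (insert patterns):
  n0 'ε': a→1 b→18 c→6
  n1 'a': b→2 c→17
  n2 'ab': b→3
  n3 'abb': c→4
  n4 'abbc': a→5
  n5 'abbca': ·  [P0 ends]
  n6 'c': a→7 c→15  [P4 ends]
  n7 'ca': b→11 c→8
  n8 'cac': b→9
  n9 'cacb': b→10
  n10 'cacbb': ·  [P1 ends]
  n11 'cab': c→12
  n12 'cabc': a→13
  n13 'cabca': a→14
  n14 'cabcaa': ·  [P2 ends]
  n15 'cc': b→16
  n16 'ccb': ·  [P3 ends]
  n17 'ac': ·  [P5 ends]
  n18 'b': c→19
  n19 'bc': a→20
  n20 'bca': ·  [P6 ends]

BFS fail/out derivation:
  fail(1) 'a': from fail(0)=0 chase 'a': 0 ⇒ 0;  out=∅∪out(0)=∅
  fail(6) 'c': from fail(0)=0 chase 'c': 0 ⇒ 0;  out={4}∪out(0)={4}
  fail(18) 'b': from fail(0)=0 chase 'b': 0 ⇒ 0;  out=∅∪out(0)=∅
  fail(2) 'ab': from fail(1)=0 chase 'b': 0 ⇒ 18;  out=∅∪out(18)=∅
  fail(7) 'ca': from fail(6)=0 chase 'a': 0 ⇒ 1;  out=∅∪out(1)=∅
  fail(15) 'cc': from fail(6)=0 chase 'c': 0 ⇒ 6;  out=∅∪out(6)={4}
  fail(17) 'ac': from fail(1)=0 chase 'c': 0 ⇒ 6;  out={5}∪out(6)={4,5}
  fail(19) 'bc': from fail(18)=0 chase 'c': 0 ⇒ 6;  out=∅∪out(6)={4}
  fail(3) 'abb': from fail(2)=18 chase 'b': 18→0 ⇒ 18;  out=∅∪out(18)=∅
  fail(8) 'cac': from fail(7)=1 chase 'c': 1 ⇒ 17;  out=∅∪out(17)={4,5}
  fail(11) 'cab': from fail(7)=1 chase 'b': 1 ⇒ 2;  out=∅∪out(2)=∅
  fail(16) 'ccb': from fail(15)=6 chase 'b': 6→0 ⇒ 18;  out={3}∪out(18)={3}
  fail(20) 'bca': from fail(19)=6 chase 'a': 6 ⇒ 7;  out={6}∪out(7)={6}
  fail(4) 'abbc': from fail(3)=18 chase 'c': 18 ⇒ 19;  out=∅∪out(19)={4}
  fail(9) 'cacb': from fail(8)=17 chase 'b': 17→6→0 ⇒ 18;  out=∅∪out(18)=∅
  fail(12) 'cabc': from fail(11)=2 chase 'c': 2→18 ⇒ 19;  out=∅∪out(19)={4}
  fail(5) 'abbca': from fail(4)=19 chase 'a': 19 ⇒ 20;  out={0}∪out(20)={0,6}
  fail(10) 'cacbb': from fail(9)=18 chase 'b': 18→0 ⇒ 18;  out={1}∪out(18)={1}
  fail(13) 'cabca': from fail(12)=19 chase 'a': 19 ⇒ 20;  out=∅∪out(20)={6}
  fail(14) 'cabcaa': from fail(13)=20 chase 'a': 20→7→1→0 ⇒ 1;  out={2}∪out(1)={2}

Scan:
pos 0 'c': at 6  → match P4@[0:0]
pos 1 'c': at 15  → match P4@[1:1]
pos 2 'b': at 16  → match P3@[0:2]
pos 3 'b': at 18 (fail-walked)
pos 4 'a': at 1 (fail-walked)
pos 5 'a': at 1 (fail-walked)
pos 6 'c': at 17  → match P4@[6:6],P5@[5:6]
pos 7 'a': at 7 (fail-walked)
pos 8 'c': at 8  → match P4@[8:8],P5@[7:8]
pos 9 'b': at 9
pos 10 'b': at 10  → match P1@[6:10]
pos 11 'a': at 1 (fail-walked)
pos 12 'a': at 1 (fail-walked)
pos 13 'a': at 1 (fail-walked)
pos 14 'c': at 17  → match P4@[14:14],P5@[13:14]
pos 15 'c': at 15 (fail-walked)  → match P4@[15:15]
pos 16 'c': at 15 (fail-walked)  → match P4@[16:16]
pos 17 'b': at 16  → match P3@[15:17]
pos 18 'b': at 18 (fail-walked)
pos 19 'c': at 19  → match P4@[19:19]
pos 20 'a': at 20  → match P6@[18:20]
pos 21 'b': at 11 (fail-walked)
pos 22 'c': at 12  → match P4@[22:22]
pos 23 'a': at 13  → match P6@[21:23]
pos 24 'a': at 14  → match P2@[19:24]
pos 25 'a': at 1 (fail-walked)
pos 26 'c': at 17  → match P4@[26:26],P5@[25:26]
pos 27 'b': at 18 (fail-walked)
pos 28 'c': at 19  → match P4@[28:28]
pos 29 'b': at 18 (fail-walked)
pos 30 'b': at 18 (fail-walked)
pos 31 'c': at 19  → match P4@[31:31]
pos 32 'a': at 20  → match P6@[30:32]
pos 33 'c': at 8 (fail-walked)  → match P4@[33:33],P5@[32:33]
pos 34 'b': at 9
pos 35 'b': at 10  → match P1@[31:35]
pos 36 'c': at 19 (fail-walked)  → match P4@[36:36]
pos 37 'a': at 20  → match P6@[35:37]
pos 38 'b': at 11 (fail-walked)
pos 39 'a': at 1 (fail-walked)
pos 40 'c': at 17  → match P4@[40:40],P5@[39:40]
pos 41 'b': at 18 (fail-walked)
pos 42 'c': at 19  → match P4@[42:42]
pos 43 'a': at 20  → match P6@[41:43]
pos 44 'c': at 8 (fail-walked)  → match P4@[44:44],P5@[43:44]
pos 45 'b': at 9
pos 46 'b': at 10  → match P1@[42:46]
pos 47 'a': at 1 (fail-walked)
pos 48 'c': at 17  → match P4@[48:48],P5@[47:48]
pos 49 'c': at 15 (fail-walked)  → match P4@[49:49]
pos 50 'a': at 7 (fail-walked)
pos 51 'b': at 11
pos 52 'c': at 12  → match P4@[52:52]
pos 53 'a': at 13  → match P6@[51:53]
pos 54 'a': at 14  → match P2@[49:54]
pos 55 'b': at 2 (fail-walked)
pos 56 'a': at 1 (fail-walked)
pos 57 'c': at 17  → match P4@[57:57],P5@[56:57]
pos 58 'a': at 7 (fail-walked)
pos 59 'c': at 8  → match P4@[59:59],P5@[58:59]
pos 60 'c': at 15 (fail-walked)  → match P4@[60:60]
pos 61 'a': at 7 (fail-walked)
pos 62 'b': at 11
pos 63 'c': at 12  → match P4@[63:63]
pos 64 'a': at 13  → match P6@[62:64]
pos 65 'a': at 14  → match P2@[60:65]
pos 66 'c': at 17 (fail-walked)  → match P4@[66:66],P5@[65:66]
pos 67 'a': at 7 (fail-walked)
pos 68 'a': at 1 (fail-walked)
pos 69 'b': at 2
pos 70 'b': at 3
pos 71 'c': at 4  → match P4@[71:71]

Matches: [[0,4],[1,4],[2,3],[6,4],[6,5],[8,4],[8,5],[10,1],[14,4],[14,5],[15,4],[16,4],[17,3],[19,4],[20,6],[22,4],[23,6],[24,2],[26,4],[26,5],[28,4],[31,4],[32,6],[33,4],[33,5],[35,1],[36,4],[37,6],[40,4],[40,5],[42,4],[43,6],[44,4],[44,5],[46,1],[48,4],[48,5],[49,4],[52,4],[53,6],[54,2],[57,4],[57,5],[59,4],[59,5],[60,4],[63,4],[64,6],[65,2],[66,4],[66,5],[71,4]]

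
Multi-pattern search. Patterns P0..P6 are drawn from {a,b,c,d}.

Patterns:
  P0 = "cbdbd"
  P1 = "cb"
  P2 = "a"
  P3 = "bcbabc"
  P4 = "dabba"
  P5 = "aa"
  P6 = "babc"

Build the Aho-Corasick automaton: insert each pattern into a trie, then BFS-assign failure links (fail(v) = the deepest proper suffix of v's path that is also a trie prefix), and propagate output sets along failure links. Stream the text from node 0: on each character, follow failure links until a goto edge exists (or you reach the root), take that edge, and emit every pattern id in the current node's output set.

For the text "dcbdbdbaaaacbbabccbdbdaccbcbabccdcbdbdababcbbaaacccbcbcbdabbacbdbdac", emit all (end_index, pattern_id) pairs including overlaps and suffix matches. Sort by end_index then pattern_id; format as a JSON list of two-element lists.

Construct AC machine:
Trie (insert patterns):
  n0 'ε': a→6 b→7 c→1 d→13
  n1 'c': b→2
  n2 'cb': d→3  [P1 ends]
  n3 'cbd': b→4
  n4 'cbdb': d→5
  n5 'cbdbd': ·  [P0 ends]
  n6 'a': a→18  [P2 ends]
  n7 'b': a→19 c→8
  n8 'bc': b→9
  n9 'bcb': a→10
  n10 'bcba': b→11
  n11 'bcbab': c→12
  n12 'bcbabc': ·  [P3 ends]
  n13 'd': a→14
  n14 'da': b→15
  n15 'dab': b→16
  n16 'dabb': a→17
  n17 'dabba': ·  [P4 ends]
  n18 'aa': ·  [P5 ends]
  n19 'ba': b→20
  n20 'bab': c→21
  n21 'babc': ·  [P6 ends]

Failure links (BFS by depth):
  n1('c'): parent n0 fail=0; on 'c' 0 → fail=0;  out ∅∪∅=∅
  n6('a'): parent n0 fail=0; on 'a' 0 → fail=0;  out {2}∪∅={2}
  n7('b'): parent n0 fail=0; on 'b' 0 → fail=0;  out ∅∪∅=∅
  n13('d'): parent n0 fail=0; on 'd' 0 → fail=0;  out ∅∪∅=∅
  n2('cb'): parent n1 fail=0; on 'b' 0 → fail=7;  out {1}∪∅={1}
  n8('bc'): parent n7 fail=0; on 'c' 0 → fail=1;  out ∅∪∅=∅
  n14('da'): parent n13 fail=0; on 'a' 0 → fail=6;  out ∅∪{2}={2}
  n18('aa'): parent n6 fail=0; on 'a' 0 → fail=6;  out {5}∪{2}={2,5}
  n19('ba'): parent n7 fail=0; on 'a' 0 → fail=6;  out ∅∪{2}={2}
  n3('cbd'): parent n2 fail=7; on 'd' 7→0 → fail=13;  out ∅∪∅=∅
  n9('bcb'): parent n8 fail=1; on 'b' 1 → fail=2;  out ∅∪{1}={1}
  n15('dab'): parent n14 fail=6; on 'b' 6→0 → fail=7;  out ∅∪∅=∅
  n20('bab'): parent n19 fail=6; on 'b' 6→0 → fail=7;  out ∅∪∅=∅
  n4('cbdb'): parent n3 fail=13; on 'b' 13→0 → fail=7;  out ∅∪∅=∅
  n10('bcba'): parent n9 fail=2; on 'a' 2→7 → fail=19;  out ∅∪{2}={2}
  n16('dabb'): parent n15 fail=7; on 'b' 7→0 → fail=7;  out ∅∪∅=∅
  n21('babc'): parent n20 fail=7; on 'c' 7 → fail=8;  out {6}∪∅={6}
  n5('cbdbd'): parent n4 fail=7; on 'd' 7→0 → fail=13;  out {0}∪∅={0}
  n11('bcbab'): parent n10 fail=19; on 'b' 19 → fail=20;  out ∅∪∅=∅
  n17('dabba'): parent n16 fail=7; on 'a' 7 → fail=19;  out {4}∪{2}={2,4}
  n12('bcbabc'): parent n11 fail=20; on 'c' 20 → fail=21;  out {3}∪{6}={3,6}

Text stream:
[0] read 'd'  n0⇒n13
[1] read 'c'  n13⇒n1 (fail-walked)
[2] read 'b'  n1⇒n2  emit P1@[1:2]
[3] read 'd'  n2⇒n3
[4] read 'b'  n3⇒n4
[5] read 'd'  n4⇒n5  emit P0@[1:5]
[6] read 'b'  n5⇒n7 (fail-walked)
[7] read 'a'  n7⇒n19  emit P2@[7:7]
[8] read 'a'  n19⇒n18 (fail-walked)  emit P2@[8:8],P5@[7:8]
[9] read 'a'  n18⇒n18 (fail-walked)  emit P2@[9:9],P5@[8:9]
[10] read 'a'  n18⇒n18 (fail-walked)  emit P2@[10:10],P5@[9:10]
[11] read 'c'  n18⇒n1 (fail-walked)
[12] read 'b'  n1⇒n2  emit P1@[11:12]
[13] read 'b'  n2⇒n7 (fail-walked)
[14] read 'a'  n7⇒n19  emit P2@[14:14]
[15] read 'b'  n19⇒n20
[16] read 'c'  n20⇒n21  emit P6@[13:16]
[17] read 'c'  n21⇒n1 (fail-walked)
[18] read 'b'  n1⇒n2  emit P1@[17:18]
[19] read 'd'  n2⇒n3
[20] read 'b'  n3⇒n4
[21] read 'd'  n4⇒n5  emit P0@[17:21]
[22] read 'a'  n5⇒n14 (fail-walked)  emit P2@[22:22]
[23] read 'c'  n14⇒n1 (fail-walked)
[24] read 'c'  n1⇒n1 (fail-walked)
[25] read 'b'  n1⇒n2  emit P1@[24:25]
[26] read 'c'  n2⇒n8 (fail-walked)
[27] read 'b'  n8⇒n9  emit P1@[26:27]
[28] read 'a'  n9⇒n10  emit P2@[28:28]
[29] read 'b'  n10⇒n11
[30] read 'c'  n11⇒n12  emit P3@[25:30],P6@[27:30]
[31] read 'c'  n12⇒n1 (fail-walked)
[32] read 'd'  n1⇒n13 (fail-walked)
[33] read 'c'  n13⇒n1 (fail-walked)
[34] read 'b'  n1⇒n2  emit P1@[33:34]
[35] read 'd'  n2⇒n3
[36] read 'b'  n3⇒n4
[37] read 'd'  n4⇒n5  emit P0@[33:37]
[38] read 'a'  n5⇒n14 (fail-walked)  emit P2@[38:38]
[39] read 'b'  n14⇒n15
[40] read 'a'  n15⇒n19 (fail-walked)  emit P2@[40:40]
[41] read 'b'  n19⇒n20
[42] read 'c'  n20⇒n21  emit P6@[39:42]
[43] read 'b'  n21⇒n9 (fail-walked)  emit P1@[42:43]
[44] read 'b'  n9⇒n7 (fail-walked)
[45] read 'a'  n7⇒n19  emit P2@[45:45]
[46] read 'a'  n19⇒n18 (fail-walked)  emit P2@[46:46],P5@[45:46]
[47] read 'a'  n18⇒n18 (fail-walked)  emit P2@[47:47],P5@[46:47]
[48] read 'c'  n18⇒n1 (fail-walked)
[49] read 'c'  n1⇒n1 (fail-walked)
[50] read 'c'  n1⇒n1 (fail-walked)
[51] read 'b'  n1⇒n2  emit P1@[50:51]
[52] read 'c'  n2⇒n8 (fail-walked)
[53] read 'b'  n8⇒n9  emit P1@[52:53]
[54] read 'c'  n9⇒n8 (fail-walked)
[55] read 'b'  n8⇒n9  emit P1@[54:55]
[56] read 'd'  n9⇒n3 (fail-walked)
[57] read 'a'  n3⇒n14 (fail-walked)  emit P2@[57:57]
[58] read 'b'  n14⇒n15
[59] read 'b'  n15⇒n16
[60] read 'a'  n16⇒n17  emit P2@[60:60],P4@[56:60]
[61] read 'c'  n17⇒n1 (fail-walked)
[62] read 'b'  n1⇒n2  emit P1@[61:62]
[63] read 'd'  n2⇒n3
[64] read 'b'  n3⇒n4
[65] read 'd'  n4⇒n5  emit P0@[61:65]
[66] read 'a'  n5⇒n14 (fail-walked)  emit P2@[66:66]
[67] read 'c'  n14⇒n1 (fail-walked)

Matches: [[2,1],[5,0],[7,2],[8,2],[8,5],[9,2],[9,5],[10,2],[10,5],[12,1],[14,2],[16,6],[18,1],[21,0],[22,2],[25,1],[27,1],[28,2],[30,3],[30,6],[34,1],[37,0],[38,2],[40,2],[42,6],[43,1],[45,2],[46,2],[46,5],[47,2],[47,5],[51,1],[53,1],[55,1],[57,2],[60,2],[60,4],[62,1],[65,0],[66,2]]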